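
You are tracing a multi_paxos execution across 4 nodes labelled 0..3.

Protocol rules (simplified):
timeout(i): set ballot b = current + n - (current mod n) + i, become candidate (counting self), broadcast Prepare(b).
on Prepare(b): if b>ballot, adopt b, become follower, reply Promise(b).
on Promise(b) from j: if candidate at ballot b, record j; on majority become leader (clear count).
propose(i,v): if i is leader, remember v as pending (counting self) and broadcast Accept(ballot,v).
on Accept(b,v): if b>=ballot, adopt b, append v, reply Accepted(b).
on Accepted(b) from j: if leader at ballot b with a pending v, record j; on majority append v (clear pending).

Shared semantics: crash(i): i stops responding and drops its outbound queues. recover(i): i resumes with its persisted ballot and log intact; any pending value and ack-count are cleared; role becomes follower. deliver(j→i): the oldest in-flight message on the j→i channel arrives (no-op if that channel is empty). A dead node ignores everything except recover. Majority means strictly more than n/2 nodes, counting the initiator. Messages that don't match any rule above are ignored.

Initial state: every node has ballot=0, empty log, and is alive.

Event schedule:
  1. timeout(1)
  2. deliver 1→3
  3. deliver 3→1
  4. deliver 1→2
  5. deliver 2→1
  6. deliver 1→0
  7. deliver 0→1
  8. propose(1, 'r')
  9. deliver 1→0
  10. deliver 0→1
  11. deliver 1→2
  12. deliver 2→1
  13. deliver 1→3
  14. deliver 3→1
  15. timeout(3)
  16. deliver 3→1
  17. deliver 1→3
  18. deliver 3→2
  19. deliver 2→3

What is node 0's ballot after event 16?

5

1. timeout(1):  <1:cand b5 ->
2. deliver 1→3:  <3:foll b5 ->
3. deliver 3→1:  nop
4. deliver 1→2:  <2:foll b5 ->
5. deliver 2→1:  <1:lead b5 ->
6. deliver 1→0:  <0:foll b5 ->
7. deliver 0→1:  nop
8. propose(1,'r'):  nop
9. deliver 1→0:  <0:foll b5 r>
10. deliver 0→1:  nop
11. deliver 1→2:  <2:foll b5 r>
12. deliver 2→1:  <1:lead b5 r>
13. deliver 1→3:  <3:foll b5 r>
14. deliver 3→1:  nop
15. timeout(3):  <3:cand b11 r>
16. deliver 3→1:  <1:foll b11 r>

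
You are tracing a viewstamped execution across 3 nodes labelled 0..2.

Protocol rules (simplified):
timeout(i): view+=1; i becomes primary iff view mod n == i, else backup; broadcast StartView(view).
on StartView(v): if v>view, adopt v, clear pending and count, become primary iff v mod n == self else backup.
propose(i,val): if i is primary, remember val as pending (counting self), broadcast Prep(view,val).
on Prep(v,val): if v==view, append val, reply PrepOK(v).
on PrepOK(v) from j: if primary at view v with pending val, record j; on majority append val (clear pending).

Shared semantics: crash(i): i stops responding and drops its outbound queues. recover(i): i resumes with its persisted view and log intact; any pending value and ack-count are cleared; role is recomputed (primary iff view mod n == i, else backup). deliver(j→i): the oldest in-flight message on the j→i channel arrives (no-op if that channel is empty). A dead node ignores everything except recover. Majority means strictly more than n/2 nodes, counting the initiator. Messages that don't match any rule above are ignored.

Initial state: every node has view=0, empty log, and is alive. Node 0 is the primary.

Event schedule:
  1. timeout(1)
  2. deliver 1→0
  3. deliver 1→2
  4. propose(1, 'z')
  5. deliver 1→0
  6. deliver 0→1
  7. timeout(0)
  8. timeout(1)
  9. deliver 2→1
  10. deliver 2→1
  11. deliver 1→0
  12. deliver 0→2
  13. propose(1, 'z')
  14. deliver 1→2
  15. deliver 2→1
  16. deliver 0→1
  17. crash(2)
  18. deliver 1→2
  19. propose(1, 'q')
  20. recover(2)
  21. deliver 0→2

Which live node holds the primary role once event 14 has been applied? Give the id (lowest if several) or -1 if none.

step 1 timeout(1): 1={prim,v=1,log=-}
step 2 deliver 1→0: 0={back,v=1,log=-}
step 3 deliver 1→2: 2={back,v=1,log=-}
step 4 propose(1,'z'): —
step 5 deliver 1→0: 0={back,v=1,log=z}
step 6 deliver 0→1: 1={prim,v=1,log=z}
step 7 timeout(0): 0={back,v=2,log=z}
step 8 timeout(1): 1={back,v=2,log=z}
step 9 deliver 2→1: —
step 10 deliver 2→1: —
step 11 deliver 1→0: —
step 12 deliver 0→2: 2={prim,v=2,log=-}
step 13 propose(1,'z'): —
step 14 deliver 1→2: —

2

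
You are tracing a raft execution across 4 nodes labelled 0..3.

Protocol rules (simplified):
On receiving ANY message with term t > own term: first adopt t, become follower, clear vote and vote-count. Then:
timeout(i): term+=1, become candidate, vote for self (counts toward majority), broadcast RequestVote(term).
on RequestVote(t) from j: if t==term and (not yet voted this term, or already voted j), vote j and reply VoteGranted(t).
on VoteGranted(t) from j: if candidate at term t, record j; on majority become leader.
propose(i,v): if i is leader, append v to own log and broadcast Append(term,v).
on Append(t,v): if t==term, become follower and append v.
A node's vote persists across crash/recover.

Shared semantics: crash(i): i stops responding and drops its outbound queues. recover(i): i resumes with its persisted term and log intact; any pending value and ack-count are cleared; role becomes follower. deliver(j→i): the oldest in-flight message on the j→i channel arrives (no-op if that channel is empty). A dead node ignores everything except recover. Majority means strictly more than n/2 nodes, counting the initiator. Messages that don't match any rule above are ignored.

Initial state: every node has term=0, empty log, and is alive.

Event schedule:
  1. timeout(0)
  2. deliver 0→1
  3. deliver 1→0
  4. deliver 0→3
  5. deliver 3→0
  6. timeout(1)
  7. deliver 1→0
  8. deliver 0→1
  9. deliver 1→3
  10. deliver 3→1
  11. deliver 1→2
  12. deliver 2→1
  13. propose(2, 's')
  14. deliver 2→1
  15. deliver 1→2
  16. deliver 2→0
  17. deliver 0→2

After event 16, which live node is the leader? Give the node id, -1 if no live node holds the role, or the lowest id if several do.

[1] timeout(0) → N0(cand t1 [-])
[2] deliver 0→1 → N1(foll t1 [-])
[3] deliver 1→0 → ∅
[4] deliver 0→3 → N3(foll t1 [-])
[5] deliver 3→0 → N0(lead t1 [-])
[6] timeout(1) → N1(cand t2 [-])
[7] deliver 1→0 → N0(foll t2 [-])
[8] deliver 0→1 → ∅
[9] deliver 1→3 → N3(foll t2 [-])
[10] deliver 3→1 → N1(lead t2 [-])
[11] deliver 1→2 → N2(foll t2 [-])
[12] deliver 2→1 → ∅
[13] propose(2,'s') → ∅
[14] deliver 2→1 → ∅
[15] deliver 1→2 → ∅
[16] deliver 2→0 → ∅

1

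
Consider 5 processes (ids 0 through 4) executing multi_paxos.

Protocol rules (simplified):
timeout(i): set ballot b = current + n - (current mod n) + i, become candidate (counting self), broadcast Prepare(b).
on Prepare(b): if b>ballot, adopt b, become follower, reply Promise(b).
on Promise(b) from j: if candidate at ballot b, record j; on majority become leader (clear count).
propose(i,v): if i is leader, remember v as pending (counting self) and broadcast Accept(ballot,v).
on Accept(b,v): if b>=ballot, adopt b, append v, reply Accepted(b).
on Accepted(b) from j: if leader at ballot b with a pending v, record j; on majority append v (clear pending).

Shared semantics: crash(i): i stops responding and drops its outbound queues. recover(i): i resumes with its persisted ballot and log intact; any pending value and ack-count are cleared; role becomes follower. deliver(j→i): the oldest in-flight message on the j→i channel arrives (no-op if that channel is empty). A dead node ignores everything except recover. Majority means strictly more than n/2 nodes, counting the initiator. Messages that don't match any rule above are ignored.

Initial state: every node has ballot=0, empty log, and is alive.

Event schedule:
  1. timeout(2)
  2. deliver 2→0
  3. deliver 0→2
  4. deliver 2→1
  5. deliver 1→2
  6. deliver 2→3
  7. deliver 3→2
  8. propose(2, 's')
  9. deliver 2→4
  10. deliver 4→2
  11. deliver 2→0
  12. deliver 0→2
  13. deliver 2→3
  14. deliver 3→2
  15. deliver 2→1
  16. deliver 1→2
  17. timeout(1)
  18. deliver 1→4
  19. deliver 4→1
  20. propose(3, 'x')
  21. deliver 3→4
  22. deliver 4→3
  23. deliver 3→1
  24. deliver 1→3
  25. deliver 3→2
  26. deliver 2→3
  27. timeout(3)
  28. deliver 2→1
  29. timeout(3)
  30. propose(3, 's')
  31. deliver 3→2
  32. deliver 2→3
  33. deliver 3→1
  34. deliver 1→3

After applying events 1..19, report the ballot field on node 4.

11

1. timeout(2):  <2:cand b7 ->
2. deliver 2→0:  <0:foll b7 ->
3. deliver 0→2:  nop
4. deliver 2→1:  <1:foll b7 ->
5. deliver 1→2:  <2:lead b7 ->
6. deliver 2→3:  <3:foll b7 ->
7. deliver 3→2:  nop
8. propose(2,'s'):  nop
9. deliver 2→4:  <4:foll b7 ->
10. deliver 4→2:  nop
11. deliver 2→0:  <0:foll b7 s>
12. deliver 0→2:  nop
13. deliver 2→3:  <3:foll b7 s>
14. deliver 3→2:  <2:lead b7 s>
15. deliver 2→1:  <1:foll b7 s>
16. deliver 1→2:  nop
17. timeout(1):  <1:cand b11 s>
18. deliver 1→4:  <4:foll b11 ->
19. deliver 4→1:  nop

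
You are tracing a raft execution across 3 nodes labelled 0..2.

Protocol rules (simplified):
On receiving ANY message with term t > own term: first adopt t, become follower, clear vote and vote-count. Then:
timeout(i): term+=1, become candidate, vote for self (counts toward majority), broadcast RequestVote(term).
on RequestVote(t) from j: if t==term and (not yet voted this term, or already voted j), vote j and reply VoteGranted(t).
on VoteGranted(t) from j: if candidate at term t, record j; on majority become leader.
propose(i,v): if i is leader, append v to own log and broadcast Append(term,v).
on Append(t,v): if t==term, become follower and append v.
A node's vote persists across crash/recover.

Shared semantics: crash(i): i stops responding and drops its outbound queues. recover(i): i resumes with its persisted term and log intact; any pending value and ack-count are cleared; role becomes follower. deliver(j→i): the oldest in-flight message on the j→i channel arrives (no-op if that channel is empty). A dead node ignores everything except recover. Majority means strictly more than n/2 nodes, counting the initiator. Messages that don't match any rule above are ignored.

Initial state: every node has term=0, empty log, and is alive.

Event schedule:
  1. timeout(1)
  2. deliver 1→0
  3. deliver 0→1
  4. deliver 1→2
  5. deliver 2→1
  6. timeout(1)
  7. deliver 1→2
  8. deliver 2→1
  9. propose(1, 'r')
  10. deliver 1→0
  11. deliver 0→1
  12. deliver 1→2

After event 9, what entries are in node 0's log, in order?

empty

[1] timeout(1) → N1(cand t1 [-])
[2] deliver 1→0 → N0(foll t1 [-])
[3] deliver 0→1 → N1(lead t1 [-])
[4] deliver 1→2 → N2(foll t1 [-])
[5] deliver 2→1 → ∅
[6] timeout(1) → N1(cand t2 [-])
[7] deliver 1→2 → N2(foll t2 [-])
[8] deliver 2→1 → N1(lead t2 [-])
[9] propose(1,'r') → N1(lead t2 [r])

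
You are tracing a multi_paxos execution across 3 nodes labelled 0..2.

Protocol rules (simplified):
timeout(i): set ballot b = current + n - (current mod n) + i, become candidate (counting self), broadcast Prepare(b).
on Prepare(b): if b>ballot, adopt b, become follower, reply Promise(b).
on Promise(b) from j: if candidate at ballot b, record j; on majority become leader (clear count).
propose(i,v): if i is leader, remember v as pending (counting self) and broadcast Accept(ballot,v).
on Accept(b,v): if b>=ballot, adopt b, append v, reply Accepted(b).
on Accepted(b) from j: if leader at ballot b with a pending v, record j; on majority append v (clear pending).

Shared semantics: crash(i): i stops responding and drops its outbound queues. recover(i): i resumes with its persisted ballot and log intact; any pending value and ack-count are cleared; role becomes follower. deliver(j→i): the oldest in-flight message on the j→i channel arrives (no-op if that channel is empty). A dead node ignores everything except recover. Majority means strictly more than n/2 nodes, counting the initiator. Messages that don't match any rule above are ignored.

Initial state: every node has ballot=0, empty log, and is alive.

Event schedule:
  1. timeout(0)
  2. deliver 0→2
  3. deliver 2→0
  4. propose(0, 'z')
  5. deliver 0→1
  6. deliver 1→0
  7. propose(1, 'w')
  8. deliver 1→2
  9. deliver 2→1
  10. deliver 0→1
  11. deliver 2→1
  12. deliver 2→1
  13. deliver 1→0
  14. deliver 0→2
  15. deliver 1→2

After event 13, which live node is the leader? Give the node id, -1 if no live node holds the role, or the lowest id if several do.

after 1 — timeout(0): n0:cand/b3/[-]
after 2 — deliver 0→2: n2:foll/b3/[-]
after 3 — deliver 2→0: n0:lead/b3/[-]
after 4 — propose(0,'z'): ·
after 5 — deliver 0→1: n1:foll/b3/[-]
after 6 — deliver 1→0: ·
after 7 — propose(1,'w'): ·
after 8 — deliver 1→2: ·
after 9 — deliver 2→1: ·
after 10 — deliver 0→1: n1:foll/b3/[z]
after 11 — deliver 2→1: ·
after 12 — deliver 2→1: ·
after 13 — deliver 1→0: n0:lead/b3/[z]

0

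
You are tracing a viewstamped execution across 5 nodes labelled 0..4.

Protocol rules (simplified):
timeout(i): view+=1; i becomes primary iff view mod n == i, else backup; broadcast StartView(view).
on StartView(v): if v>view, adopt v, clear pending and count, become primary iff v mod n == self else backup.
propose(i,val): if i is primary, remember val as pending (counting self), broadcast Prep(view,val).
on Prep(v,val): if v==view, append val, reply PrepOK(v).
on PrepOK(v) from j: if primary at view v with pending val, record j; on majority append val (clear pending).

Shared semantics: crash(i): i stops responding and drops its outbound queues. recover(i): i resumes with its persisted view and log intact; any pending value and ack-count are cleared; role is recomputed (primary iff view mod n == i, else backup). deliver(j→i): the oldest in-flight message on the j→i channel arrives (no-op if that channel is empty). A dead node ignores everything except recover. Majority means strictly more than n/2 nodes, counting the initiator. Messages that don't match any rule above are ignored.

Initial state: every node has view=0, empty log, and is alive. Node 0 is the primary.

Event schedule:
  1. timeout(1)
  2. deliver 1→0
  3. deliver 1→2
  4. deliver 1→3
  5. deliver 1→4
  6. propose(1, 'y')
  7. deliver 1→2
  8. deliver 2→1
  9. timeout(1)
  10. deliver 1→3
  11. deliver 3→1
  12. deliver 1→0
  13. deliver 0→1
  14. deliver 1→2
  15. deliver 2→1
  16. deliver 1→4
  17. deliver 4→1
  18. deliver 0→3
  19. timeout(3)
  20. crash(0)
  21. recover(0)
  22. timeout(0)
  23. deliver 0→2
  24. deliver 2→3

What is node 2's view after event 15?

1. timeout(1):  <1:prim v1 ->
2. deliver 1→0:  <0:back v1 ->
3. deliver 1→2:  <2:back v1 ->
4. deliver 1→3:  <3:back v1 ->
5. deliver 1→4:  <4:back v1 ->
6. propose(1,'y'):  nop
7. deliver 1→2:  <2:back v1 y>
8. deliver 2→1:  nop
9. timeout(1):  <1:back v2 ->
10. deliver 1→3:  <3:back v1 y>
11. deliver 3→1:  nop
12. deliver 1→0:  <0:back v1 y>
13. deliver 0→1:  nop
14. deliver 1→2:  <2:prim v2 y>
15. deliver 2→1:  nop

2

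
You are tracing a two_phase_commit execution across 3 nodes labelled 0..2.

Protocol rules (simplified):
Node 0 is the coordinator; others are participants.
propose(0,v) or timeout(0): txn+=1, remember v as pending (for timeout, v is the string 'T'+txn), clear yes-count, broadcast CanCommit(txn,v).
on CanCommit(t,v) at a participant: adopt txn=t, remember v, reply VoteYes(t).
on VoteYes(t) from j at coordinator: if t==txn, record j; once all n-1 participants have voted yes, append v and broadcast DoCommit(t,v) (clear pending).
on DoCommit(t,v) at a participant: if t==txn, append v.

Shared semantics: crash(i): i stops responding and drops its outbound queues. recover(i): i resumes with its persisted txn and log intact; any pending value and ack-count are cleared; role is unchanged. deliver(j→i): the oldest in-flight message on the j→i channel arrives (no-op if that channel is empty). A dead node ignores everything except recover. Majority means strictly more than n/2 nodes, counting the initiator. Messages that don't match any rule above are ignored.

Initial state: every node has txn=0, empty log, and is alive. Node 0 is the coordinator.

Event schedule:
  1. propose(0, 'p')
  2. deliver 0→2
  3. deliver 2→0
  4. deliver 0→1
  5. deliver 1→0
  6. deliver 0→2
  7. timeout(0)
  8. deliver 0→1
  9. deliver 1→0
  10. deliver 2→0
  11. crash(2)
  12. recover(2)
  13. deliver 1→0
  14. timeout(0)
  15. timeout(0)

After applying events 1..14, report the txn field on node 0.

3

step 1 propose(0,'p'): 0={coor,t=1,log=-}
step 2 deliver 0→2: 2={part,t=1,log=-}
step 3 deliver 2→0: —
step 4 deliver 0→1: 1={part,t=1,log=-}
step 5 deliver 1→0: 0={coor,t=1,log=p}
step 6 deliver 0→2: 2={part,t=1,log=p}
step 7 timeout(0): 0={coor,t=2,log=p}
step 8 deliver 0→1: 1={part,t=1,log=p}
step 9 deliver 1→0: —
step 10 deliver 2→0: —
step 11 crash(2): 2={✗part,t=1,log=p}
step 12 recover(2): 2={part,t=1,log=p}
step 13 deliver 1→0: —
step 14 timeout(0): 0={coor,t=3,log=p}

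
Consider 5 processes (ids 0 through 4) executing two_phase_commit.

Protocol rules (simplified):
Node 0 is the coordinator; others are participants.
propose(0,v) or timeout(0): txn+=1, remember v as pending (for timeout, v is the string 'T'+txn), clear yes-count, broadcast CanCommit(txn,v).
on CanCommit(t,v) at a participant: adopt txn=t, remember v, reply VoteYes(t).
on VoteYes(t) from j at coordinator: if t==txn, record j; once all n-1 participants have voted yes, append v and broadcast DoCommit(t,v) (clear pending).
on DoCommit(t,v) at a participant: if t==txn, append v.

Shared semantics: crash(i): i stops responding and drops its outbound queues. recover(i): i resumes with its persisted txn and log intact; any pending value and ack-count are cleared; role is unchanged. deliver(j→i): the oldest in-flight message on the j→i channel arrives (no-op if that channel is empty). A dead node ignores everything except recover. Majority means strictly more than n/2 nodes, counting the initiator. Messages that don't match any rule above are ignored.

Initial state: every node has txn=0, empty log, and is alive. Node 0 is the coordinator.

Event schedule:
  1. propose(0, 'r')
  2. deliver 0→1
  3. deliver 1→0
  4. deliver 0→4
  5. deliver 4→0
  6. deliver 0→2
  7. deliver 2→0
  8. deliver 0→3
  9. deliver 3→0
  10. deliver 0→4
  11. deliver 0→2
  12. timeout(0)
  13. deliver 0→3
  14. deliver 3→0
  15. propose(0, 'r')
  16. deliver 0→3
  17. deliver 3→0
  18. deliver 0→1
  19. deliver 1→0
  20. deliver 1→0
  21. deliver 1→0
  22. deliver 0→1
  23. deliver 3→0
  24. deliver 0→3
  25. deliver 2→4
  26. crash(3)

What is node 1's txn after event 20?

after 1 — propose(0,'r'): n0:coor/t1/[-]
after 2 — deliver 0→1: n1:part/t1/[-]
after 3 — deliver 1→0: ·
after 4 — deliver 0→4: n4:part/t1/[-]
after 5 — deliver 4→0: ·
after 6 — deliver 0→2: n2:part/t1/[-]
after 7 — deliver 2→0: ·
after 8 — deliver 0→3: n3:part/t1/[-]
after 9 — deliver 3→0: n0:coor/t1/[r]
after 10 — deliver 0→4: n4:part/t1/[r]
after 11 — deliver 0→2: n2:part/t1/[r]
after 12 — timeout(0): n0:coor/t2/[r]
after 13 — deliver 0→3: n3:part/t1/[r]
after 14 — deliver 3→0: ·
after 15 — propose(0,'r'): n0:coor/t3/[r]
after 16 — deliver 0→3: n3:part/t2/[r]
after 17 — deliver 3→0: ·
after 18 — deliver 0→1: n1:part/t1/[r]
after 19 — deliver 1→0: ·
after 20 — deliver 1→0: ·

1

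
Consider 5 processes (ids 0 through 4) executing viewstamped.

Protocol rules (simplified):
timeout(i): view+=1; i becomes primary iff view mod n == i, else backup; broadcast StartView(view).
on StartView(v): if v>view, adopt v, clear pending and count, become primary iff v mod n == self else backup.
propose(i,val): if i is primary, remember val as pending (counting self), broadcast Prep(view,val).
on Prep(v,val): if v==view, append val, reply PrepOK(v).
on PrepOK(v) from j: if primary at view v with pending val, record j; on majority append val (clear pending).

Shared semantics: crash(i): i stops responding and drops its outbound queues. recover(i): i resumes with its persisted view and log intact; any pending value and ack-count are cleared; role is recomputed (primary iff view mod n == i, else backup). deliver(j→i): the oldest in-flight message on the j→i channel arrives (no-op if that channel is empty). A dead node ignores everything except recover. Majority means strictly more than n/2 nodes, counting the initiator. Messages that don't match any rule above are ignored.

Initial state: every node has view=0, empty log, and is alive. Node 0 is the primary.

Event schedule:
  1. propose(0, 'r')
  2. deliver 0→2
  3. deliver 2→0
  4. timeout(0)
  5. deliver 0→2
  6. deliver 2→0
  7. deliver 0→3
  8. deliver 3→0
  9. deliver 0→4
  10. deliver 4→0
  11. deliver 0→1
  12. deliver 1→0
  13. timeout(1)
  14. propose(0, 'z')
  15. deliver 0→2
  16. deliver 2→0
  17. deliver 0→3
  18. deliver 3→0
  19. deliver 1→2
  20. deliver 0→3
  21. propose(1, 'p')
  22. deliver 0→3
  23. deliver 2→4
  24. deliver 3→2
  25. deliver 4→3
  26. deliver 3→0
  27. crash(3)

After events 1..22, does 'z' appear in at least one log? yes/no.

no

after 1 — propose(0,'r'): ·
after 2 — deliver 0→2: n2:back/v0/[r]
after 3 — deliver 2→0: ·
after 4 — timeout(0): n0:back/v1/[-]
after 5 — deliver 0→2: n2:back/v1/[r]
after 6 — deliver 2→0: ·
after 7 — deliver 0→3: n3:back/v0/[r]
after 8 — deliver 3→0: ·
after 9 — deliver 0→4: n4:back/v0/[r]
after 10 — deliver 4→0: ·
after 11 — deliver 0→1: n1:back/v0/[r]
after 12 — deliver 1→0: ·
after 13 — timeout(1): n1:prim/v1/[r]
after 14 — propose(0,'z'): ·
after 15 — deliver 0→2: ·
after 16 — deliver 2→0: ·
after 17 — deliver 0→3: n3:back/v1/[r]
after 18 — deliver 3→0: ·
after 19 — deliver 1→2: ·
after 20 — deliver 0→3: ·
after 21 — propose(1,'p'): ·
after 22 — deliver 0→3: ·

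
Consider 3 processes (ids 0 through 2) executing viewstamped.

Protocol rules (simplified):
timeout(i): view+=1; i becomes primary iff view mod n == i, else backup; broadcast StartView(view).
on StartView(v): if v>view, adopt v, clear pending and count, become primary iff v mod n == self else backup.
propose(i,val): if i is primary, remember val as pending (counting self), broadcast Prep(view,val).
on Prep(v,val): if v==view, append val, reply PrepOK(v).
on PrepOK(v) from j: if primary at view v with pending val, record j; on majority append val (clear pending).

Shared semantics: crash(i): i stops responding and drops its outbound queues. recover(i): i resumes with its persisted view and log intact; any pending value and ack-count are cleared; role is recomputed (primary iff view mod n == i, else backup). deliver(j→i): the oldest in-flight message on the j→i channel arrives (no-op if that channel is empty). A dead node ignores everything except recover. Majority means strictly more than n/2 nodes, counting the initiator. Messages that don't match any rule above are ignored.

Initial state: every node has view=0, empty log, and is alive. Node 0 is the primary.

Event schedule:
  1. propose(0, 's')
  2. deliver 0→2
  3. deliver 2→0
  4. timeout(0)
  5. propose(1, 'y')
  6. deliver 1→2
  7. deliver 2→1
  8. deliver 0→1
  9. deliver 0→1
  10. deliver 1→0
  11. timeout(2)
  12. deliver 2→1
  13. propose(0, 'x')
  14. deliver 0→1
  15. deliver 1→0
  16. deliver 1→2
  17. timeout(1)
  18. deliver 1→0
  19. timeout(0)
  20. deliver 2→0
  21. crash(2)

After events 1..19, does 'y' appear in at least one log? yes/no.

no

after 1 — propose(0,'s'): ·
after 2 — deliver 0→2: n2:back/v0/[s]
after 3 — deliver 2→0: n0:prim/v0/[s]
after 4 — timeout(0): n0:back/v1/[s]
after 5 — propose(1,'y'): ·
after 6 — deliver 1→2: ·
after 7 — deliver 2→1: ·
after 8 — deliver 0→1: n1:back/v0/[s]
after 9 — deliver 0→1: n1:prim/v1/[s]
after 10 — deliver 1→0: ·
after 11 — timeout(2): n2:back/v1/[s]
after 12 — deliver 2→1: ·
after 13 — propose(0,'x'): ·
after 14 — deliver 0→1: ·
after 15 — deliver 1→0: ·
after 16 — deliver 1→2: ·
after 17 — timeout(1): n1:back/v2/[s]
after 18 — deliver 1→0: n0:back/v2/[s]
after 19 — timeout(0): n0:prim/v3/[s]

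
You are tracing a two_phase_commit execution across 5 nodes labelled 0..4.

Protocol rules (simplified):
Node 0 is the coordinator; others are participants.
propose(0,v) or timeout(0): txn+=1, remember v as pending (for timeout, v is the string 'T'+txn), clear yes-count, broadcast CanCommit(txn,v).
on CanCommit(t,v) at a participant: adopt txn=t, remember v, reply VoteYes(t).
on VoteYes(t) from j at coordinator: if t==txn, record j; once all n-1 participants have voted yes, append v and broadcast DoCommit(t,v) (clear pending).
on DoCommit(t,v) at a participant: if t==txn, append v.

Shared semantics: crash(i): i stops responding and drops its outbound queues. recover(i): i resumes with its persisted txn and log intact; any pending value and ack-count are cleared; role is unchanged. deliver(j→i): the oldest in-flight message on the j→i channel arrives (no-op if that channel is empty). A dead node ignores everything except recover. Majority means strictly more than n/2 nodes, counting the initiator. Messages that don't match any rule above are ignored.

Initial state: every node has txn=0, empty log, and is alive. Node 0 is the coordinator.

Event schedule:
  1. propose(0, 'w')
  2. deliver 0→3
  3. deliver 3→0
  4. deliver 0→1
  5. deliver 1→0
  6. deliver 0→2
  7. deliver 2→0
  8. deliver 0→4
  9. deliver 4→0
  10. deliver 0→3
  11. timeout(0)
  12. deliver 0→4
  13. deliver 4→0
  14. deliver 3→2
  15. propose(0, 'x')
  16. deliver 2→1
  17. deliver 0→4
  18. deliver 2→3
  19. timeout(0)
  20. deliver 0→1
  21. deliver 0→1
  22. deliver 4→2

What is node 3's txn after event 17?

1

[1] propose(0,'w') → N0(coor t1 [-])
[2] deliver 0→3 → N3(part t1 [-])
[3] deliver 3→0 → ∅
[4] deliver 0→1 → N1(part t1 [-])
[5] deliver 1→0 → ∅
[6] deliver 0→2 → N2(part t1 [-])
[7] deliver 2→0 → ∅
[8] deliver 0→4 → N4(part t1 [-])
[9] deliver 4→0 → N0(coor t1 [w])
[10] deliver 0→3 → N3(part t1 [w])
[11] timeout(0) → N0(coor t2 [w])
[12] deliver 0→4 → N4(part t1 [w])
[13] deliver 4→0 → ∅
[14] deliver 3→2 → ∅
[15] propose(0,'x') → N0(coor t3 [w])
[16] deliver 2→1 → ∅
[17] deliver 0→4 → N4(part t2 [w])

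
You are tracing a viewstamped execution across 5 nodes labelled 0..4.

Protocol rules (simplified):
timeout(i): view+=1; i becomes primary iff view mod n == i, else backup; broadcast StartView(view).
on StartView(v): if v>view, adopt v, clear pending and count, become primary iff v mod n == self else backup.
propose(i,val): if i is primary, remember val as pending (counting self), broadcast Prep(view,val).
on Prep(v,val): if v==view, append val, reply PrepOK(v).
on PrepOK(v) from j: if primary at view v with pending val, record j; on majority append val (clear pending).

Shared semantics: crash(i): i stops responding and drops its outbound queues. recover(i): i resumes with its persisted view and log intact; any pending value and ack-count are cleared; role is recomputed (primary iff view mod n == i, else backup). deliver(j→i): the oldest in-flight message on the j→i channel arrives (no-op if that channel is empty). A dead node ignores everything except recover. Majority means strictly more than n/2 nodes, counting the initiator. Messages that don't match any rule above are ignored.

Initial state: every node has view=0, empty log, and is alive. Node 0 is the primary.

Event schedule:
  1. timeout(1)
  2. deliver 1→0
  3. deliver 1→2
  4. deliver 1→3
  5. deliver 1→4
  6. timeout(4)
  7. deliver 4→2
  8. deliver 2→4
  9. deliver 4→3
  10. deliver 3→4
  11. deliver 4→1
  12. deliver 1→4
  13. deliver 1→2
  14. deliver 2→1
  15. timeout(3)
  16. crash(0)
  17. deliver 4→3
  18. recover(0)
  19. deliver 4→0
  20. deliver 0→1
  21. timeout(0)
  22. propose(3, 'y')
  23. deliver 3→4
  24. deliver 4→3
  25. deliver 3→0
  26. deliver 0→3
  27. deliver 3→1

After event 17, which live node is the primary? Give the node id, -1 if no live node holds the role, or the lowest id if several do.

2

[1] timeout(1) → N1(prim v1 [-])
[2] deliver 1→0 → N0(back v1 [-])
[3] deliver 1→2 → N2(back v1 [-])
[4] deliver 1→3 → N3(back v1 [-])
[5] deliver 1→4 → N4(back v1 [-])
[6] timeout(4) → N4(back v2 [-])
[7] deliver 4→2 → N2(prim v2 [-])
[8] deliver 2→4 → ∅
[9] deliver 4→3 → N3(back v2 [-])
[10] deliver 3→4 → ∅
[11] deliver 4→1 → N1(back v2 [-])
[12] deliver 1→4 → ∅
[13] deliver 1→2 → ∅
[14] deliver 2→1 → ∅
[15] timeout(3) → N3(prim v3 [-])
[16] crash(0) → N0(✗back v1 [-])
[17] deliver 4→3 → ∅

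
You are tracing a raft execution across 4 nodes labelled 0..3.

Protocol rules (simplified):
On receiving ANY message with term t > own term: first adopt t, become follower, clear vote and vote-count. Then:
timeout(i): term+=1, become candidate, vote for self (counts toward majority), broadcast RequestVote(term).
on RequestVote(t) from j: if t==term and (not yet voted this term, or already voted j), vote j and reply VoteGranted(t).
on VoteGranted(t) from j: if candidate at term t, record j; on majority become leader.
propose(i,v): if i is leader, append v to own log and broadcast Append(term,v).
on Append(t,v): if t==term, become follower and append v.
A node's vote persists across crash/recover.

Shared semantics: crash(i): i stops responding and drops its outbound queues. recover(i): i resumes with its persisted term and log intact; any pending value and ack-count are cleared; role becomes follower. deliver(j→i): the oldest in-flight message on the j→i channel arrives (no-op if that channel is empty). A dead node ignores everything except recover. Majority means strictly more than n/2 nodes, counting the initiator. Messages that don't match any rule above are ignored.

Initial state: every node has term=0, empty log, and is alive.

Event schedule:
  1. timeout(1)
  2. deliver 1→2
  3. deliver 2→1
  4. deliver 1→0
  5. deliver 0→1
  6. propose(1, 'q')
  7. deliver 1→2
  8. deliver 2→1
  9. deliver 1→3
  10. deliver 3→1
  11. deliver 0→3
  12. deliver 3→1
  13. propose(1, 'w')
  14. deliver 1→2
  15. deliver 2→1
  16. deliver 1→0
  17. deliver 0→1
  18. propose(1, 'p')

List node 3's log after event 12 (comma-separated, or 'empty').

empty

step 1 timeout(1): 1={cand,t=1,log=-}
step 2 deliver 1→2: 2={foll,t=1,log=-}
step 3 deliver 2→1: —
step 4 deliver 1→0: 0={foll,t=1,log=-}
step 5 deliver 0→1: 1={lead,t=1,log=-}
step 6 propose(1,'q'): 1={lead,t=1,log=q}
step 7 deliver 1→2: 2={foll,t=1,log=q}
step 8 deliver 2→1: —
step 9 deliver 1→3: 3={foll,t=1,log=-}
step 10 deliver 3→1: —
step 11 deliver 0→3: —
step 12 deliver 3→1: —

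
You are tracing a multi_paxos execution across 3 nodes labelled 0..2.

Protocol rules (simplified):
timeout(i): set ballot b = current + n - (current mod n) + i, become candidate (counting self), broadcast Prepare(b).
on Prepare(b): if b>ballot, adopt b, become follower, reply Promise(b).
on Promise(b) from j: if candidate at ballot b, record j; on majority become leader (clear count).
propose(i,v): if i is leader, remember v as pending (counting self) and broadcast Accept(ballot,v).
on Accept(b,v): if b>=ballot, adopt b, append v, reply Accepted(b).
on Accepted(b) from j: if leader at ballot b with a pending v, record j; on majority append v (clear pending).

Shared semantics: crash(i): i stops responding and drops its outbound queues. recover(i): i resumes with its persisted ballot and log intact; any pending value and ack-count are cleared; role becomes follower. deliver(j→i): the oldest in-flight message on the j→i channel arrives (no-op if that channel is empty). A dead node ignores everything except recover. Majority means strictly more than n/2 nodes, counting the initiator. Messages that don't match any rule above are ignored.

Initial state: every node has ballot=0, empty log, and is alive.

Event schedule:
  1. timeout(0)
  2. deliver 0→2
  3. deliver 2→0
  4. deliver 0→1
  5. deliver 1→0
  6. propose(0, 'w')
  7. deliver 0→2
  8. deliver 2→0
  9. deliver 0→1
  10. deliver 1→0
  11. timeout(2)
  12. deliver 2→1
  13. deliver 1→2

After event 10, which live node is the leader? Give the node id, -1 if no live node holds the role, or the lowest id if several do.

0

step 1 timeout(0): 0={cand,b=3,log=-}
step 2 deliver 0→2: 2={foll,b=3,log=-}
step 3 deliver 2→0: 0={lead,b=3,log=-}
step 4 deliver 0→1: 1={foll,b=3,log=-}
step 5 deliver 1→0: —
step 6 propose(0,'w'): —
step 7 deliver 0→2: 2={foll,b=3,log=w}
step 8 deliver 2→0: 0={lead,b=3,log=w}
step 9 deliver 0→1: 1={foll,b=3,log=w}
step 10 deliver 1→0: —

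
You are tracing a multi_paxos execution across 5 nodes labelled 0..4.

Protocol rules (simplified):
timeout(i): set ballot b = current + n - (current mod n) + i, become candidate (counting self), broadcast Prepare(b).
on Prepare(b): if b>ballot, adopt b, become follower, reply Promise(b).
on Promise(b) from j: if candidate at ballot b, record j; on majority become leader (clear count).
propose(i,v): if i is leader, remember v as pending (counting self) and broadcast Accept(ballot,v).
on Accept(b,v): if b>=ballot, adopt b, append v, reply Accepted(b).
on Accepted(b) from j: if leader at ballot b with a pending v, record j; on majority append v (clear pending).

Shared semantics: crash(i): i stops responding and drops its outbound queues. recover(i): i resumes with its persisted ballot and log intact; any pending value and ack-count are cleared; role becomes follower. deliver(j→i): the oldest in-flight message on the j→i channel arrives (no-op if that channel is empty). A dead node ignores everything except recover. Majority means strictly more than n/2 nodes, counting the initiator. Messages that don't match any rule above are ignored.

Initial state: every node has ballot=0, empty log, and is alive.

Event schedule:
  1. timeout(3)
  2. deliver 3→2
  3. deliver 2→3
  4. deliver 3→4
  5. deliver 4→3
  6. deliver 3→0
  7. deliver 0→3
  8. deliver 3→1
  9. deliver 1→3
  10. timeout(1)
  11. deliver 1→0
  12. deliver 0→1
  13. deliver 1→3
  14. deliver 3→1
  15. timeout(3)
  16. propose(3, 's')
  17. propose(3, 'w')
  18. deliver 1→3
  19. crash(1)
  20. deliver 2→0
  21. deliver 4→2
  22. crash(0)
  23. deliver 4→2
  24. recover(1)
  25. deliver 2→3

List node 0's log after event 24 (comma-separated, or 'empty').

e1 timeout(3): 3[cand,b=8,-]
e2 deliver 3→2: 2[foll,b=8,-]
e3 deliver 2→3: ·
e4 deliver 3→4: 4[foll,b=8,-]
e5 deliver 4→3: 3[lead,b=8,-]
e6 deliver 3→0: 0[foll,b=8,-]
e7 deliver 0→3: ·
e8 deliver 3→1: 1[foll,b=8,-]
e9 deliver 1→3: ·
e10 timeout(1): 1[cand,b=11,-]
e11 deliver 1→0: 0[foll,b=11,-]
e12 deliver 0→1: ·
e13 deliver 1→3: 3[foll,b=11,-]
e14 deliver 3→1: 1[lead,b=11,-]
e15 timeout(3): 3[cand,b=18,-]
e16 propose(3,'s'): ·
e17 propose(3,'w'): ·
e18 deliver 1→3: ·
e19 crash(1): 1[✗lead,b=11,-]
e20 deliver 2→0: ·
e21 deliver 4→2: ·
e22 crash(0): 0[✗foll,b=11,-]
e23 deliver 4→2: ·
e24 recover(1): 1[foll,b=11,-]

empty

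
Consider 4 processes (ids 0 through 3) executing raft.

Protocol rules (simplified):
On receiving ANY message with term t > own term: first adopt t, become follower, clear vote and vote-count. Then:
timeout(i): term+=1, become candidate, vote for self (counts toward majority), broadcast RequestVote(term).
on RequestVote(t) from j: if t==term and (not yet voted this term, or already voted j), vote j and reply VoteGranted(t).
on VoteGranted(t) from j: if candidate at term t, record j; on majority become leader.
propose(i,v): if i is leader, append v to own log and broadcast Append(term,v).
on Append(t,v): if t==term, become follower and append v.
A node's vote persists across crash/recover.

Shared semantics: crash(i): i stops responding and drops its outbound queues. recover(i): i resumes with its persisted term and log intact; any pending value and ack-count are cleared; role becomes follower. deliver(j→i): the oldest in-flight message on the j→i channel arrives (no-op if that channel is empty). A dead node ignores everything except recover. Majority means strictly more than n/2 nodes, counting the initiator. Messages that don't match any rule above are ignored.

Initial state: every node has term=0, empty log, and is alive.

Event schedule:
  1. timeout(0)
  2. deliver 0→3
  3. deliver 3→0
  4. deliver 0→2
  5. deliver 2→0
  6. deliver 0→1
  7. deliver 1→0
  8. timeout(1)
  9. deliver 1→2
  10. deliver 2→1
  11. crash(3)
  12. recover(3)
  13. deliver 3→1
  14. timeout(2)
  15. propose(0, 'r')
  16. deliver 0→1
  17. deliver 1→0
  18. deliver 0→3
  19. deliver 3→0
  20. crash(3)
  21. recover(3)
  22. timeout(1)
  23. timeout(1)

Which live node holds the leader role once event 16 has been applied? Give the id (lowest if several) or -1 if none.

step 1 timeout(0): 0={cand,t=1,log=-}
step 2 deliver 0→3: 3={foll,t=1,log=-}
step 3 deliver 3→0: —
step 4 deliver 0→2: 2={foll,t=1,log=-}
step 5 deliver 2→0: 0={lead,t=1,log=-}
step 6 deliver 0→1: 1={foll,t=1,log=-}
step 7 deliver 1→0: —
step 8 timeout(1): 1={cand,t=2,log=-}
step 9 deliver 1→2: 2={foll,t=2,log=-}
step 10 deliver 2→1: —
step 11 crash(3): 3={✗foll,t=1,log=-}
step 12 recover(3): 3={foll,t=1,log=-}
step 13 deliver 3→1: —
step 14 timeout(2): 2={cand,t=3,log=-}
step 15 propose(0,'r'): 0={lead,t=1,log=r}
step 16 deliver 0→1: —

0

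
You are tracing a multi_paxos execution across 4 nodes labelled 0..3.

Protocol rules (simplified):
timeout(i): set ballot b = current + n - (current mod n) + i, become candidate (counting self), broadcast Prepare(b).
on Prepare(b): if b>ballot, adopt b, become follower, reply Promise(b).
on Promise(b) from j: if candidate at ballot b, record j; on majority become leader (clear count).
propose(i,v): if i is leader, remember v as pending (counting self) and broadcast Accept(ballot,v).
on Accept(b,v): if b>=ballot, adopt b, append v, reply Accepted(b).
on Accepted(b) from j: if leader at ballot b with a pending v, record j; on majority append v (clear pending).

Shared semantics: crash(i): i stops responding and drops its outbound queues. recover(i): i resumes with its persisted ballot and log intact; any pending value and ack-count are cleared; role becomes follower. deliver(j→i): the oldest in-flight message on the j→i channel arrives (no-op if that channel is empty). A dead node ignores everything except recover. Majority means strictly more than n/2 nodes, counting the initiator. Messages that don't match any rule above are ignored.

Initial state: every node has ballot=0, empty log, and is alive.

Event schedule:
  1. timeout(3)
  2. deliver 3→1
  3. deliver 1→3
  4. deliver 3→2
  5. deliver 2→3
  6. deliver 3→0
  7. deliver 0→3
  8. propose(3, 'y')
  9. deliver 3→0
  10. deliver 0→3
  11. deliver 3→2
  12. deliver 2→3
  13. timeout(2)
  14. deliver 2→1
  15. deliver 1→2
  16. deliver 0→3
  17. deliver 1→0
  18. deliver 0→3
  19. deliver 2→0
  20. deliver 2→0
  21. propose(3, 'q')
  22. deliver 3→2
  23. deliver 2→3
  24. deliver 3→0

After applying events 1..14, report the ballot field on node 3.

7

[1] timeout(3) → N3(cand b7 [-])
[2] deliver 3→1 → N1(foll b7 [-])
[3] deliver 1→3 → ∅
[4] deliver 3→2 → N2(foll b7 [-])
[5] deliver 2→3 → N3(lead b7 [-])
[6] deliver 3→0 → N0(foll b7 [-])
[7] deliver 0→3 → ∅
[8] propose(3,'y') → ∅
[9] deliver 3→0 → N0(foll b7 [y])
[10] deliver 0→3 → ∅
[11] deliver 3→2 → N2(foll b7 [y])
[12] deliver 2→3 → N3(lead b7 [y])
[13] timeout(2) → N2(cand b10 [y])
[14] deliver 2→1 → N1(foll b10 [-])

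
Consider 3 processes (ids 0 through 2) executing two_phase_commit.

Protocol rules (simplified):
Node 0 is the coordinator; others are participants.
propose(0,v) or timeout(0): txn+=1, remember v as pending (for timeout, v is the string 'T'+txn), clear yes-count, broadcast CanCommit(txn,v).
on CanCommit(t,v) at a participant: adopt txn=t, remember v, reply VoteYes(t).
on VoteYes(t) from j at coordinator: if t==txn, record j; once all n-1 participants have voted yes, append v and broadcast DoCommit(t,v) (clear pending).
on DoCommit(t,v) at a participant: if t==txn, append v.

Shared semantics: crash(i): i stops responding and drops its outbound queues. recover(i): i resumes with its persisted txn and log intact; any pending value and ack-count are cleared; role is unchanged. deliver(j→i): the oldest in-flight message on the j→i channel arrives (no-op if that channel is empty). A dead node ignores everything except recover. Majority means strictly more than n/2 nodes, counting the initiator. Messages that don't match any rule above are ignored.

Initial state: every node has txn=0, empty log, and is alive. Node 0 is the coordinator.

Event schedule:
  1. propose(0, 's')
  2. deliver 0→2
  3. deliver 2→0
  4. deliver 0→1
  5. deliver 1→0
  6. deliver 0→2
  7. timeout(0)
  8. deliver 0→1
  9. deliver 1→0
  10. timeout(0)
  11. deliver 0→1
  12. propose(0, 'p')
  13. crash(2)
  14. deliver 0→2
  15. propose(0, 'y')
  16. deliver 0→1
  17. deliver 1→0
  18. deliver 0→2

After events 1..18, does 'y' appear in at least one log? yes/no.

after 1 — propose(0,'s'): n0:coor/t1/[-]
after 2 — deliver 0→2: n2:part/t1/[-]
after 3 — deliver 2→0: ·
after 4 — deliver 0→1: n1:part/t1/[-]
after 5 — deliver 1→0: n0:coor/t1/[s]
after 6 — deliver 0→2: n2:part/t1/[s]
after 7 — timeout(0): n0:coor/t2/[s]
after 8 — deliver 0→1: n1:part/t1/[s]
after 9 — deliver 1→0: ·
after 10 — timeout(0): n0:coor/t3/[s]
after 11 — deliver 0→1: n1:part/t2/[s]
after 12 — propose(0,'p'): n0:coor/t4/[s]
after 13 — crash(2): n2:✗part/t1/[s]
after 14 — deliver 0→2: ·
after 15 — propose(0,'y'): n0:coor/t5/[s]
after 16 — deliver 0→1: n1:part/t3/[s]
after 17 — deliver 1→0: ·
after 18 — deliver 0→2: ·

no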